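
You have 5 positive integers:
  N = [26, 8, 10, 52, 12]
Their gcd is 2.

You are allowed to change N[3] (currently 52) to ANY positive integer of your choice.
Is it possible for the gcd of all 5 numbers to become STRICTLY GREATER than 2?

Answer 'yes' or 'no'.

Current gcd = 2
gcd of all OTHER numbers (without N[3]=52): gcd([26, 8, 10, 12]) = 2
The new gcd after any change is gcd(2, new_value).
This can be at most 2.
Since 2 = old gcd 2, the gcd can only stay the same or decrease.

Answer: no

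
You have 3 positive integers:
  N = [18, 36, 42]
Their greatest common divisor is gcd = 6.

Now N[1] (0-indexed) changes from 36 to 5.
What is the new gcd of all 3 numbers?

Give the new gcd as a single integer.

Numbers: [18, 36, 42], gcd = 6
Change: index 1, 36 -> 5
gcd of the OTHER numbers (without index 1): gcd([18, 42]) = 6
New gcd = gcd(g_others, new_val) = gcd(6, 5) = 1

Answer: 1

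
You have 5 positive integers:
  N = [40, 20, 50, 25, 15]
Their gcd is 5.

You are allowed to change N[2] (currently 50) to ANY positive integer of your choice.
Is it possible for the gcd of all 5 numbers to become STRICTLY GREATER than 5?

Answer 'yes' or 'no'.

Answer: no

Derivation:
Current gcd = 5
gcd of all OTHER numbers (without N[2]=50): gcd([40, 20, 25, 15]) = 5
The new gcd after any change is gcd(5, new_value).
This can be at most 5.
Since 5 = old gcd 5, the gcd can only stay the same or decrease.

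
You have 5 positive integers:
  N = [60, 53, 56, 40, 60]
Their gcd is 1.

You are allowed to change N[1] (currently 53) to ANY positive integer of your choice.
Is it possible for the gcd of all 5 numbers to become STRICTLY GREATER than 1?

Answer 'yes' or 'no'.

Current gcd = 1
gcd of all OTHER numbers (without N[1]=53): gcd([60, 56, 40, 60]) = 4
The new gcd after any change is gcd(4, new_value).
This can be at most 4.
Since 4 > old gcd 1, the gcd CAN increase (e.g., set N[1] = 4).

Answer: yes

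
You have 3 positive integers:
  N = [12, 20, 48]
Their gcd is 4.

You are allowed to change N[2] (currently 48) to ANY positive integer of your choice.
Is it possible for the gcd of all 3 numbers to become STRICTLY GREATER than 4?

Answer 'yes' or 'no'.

Answer: no

Derivation:
Current gcd = 4
gcd of all OTHER numbers (without N[2]=48): gcd([12, 20]) = 4
The new gcd after any change is gcd(4, new_value).
This can be at most 4.
Since 4 = old gcd 4, the gcd can only stay the same or decrease.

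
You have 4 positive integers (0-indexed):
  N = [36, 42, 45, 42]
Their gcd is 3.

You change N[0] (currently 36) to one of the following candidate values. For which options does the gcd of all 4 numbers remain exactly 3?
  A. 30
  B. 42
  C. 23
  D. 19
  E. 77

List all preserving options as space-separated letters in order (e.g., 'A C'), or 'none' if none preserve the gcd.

Answer: A B

Derivation:
Old gcd = 3; gcd of others (without N[0]) = 3
New gcd for candidate v: gcd(3, v). Preserves old gcd iff gcd(3, v) = 3.
  Option A: v=30, gcd(3,30)=3 -> preserves
  Option B: v=42, gcd(3,42)=3 -> preserves
  Option C: v=23, gcd(3,23)=1 -> changes
  Option D: v=19, gcd(3,19)=1 -> changes
  Option E: v=77, gcd(3,77)=1 -> changes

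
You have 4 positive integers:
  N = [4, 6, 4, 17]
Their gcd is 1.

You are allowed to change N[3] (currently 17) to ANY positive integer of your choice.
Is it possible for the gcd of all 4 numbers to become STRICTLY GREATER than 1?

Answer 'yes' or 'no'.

Answer: yes

Derivation:
Current gcd = 1
gcd of all OTHER numbers (without N[3]=17): gcd([4, 6, 4]) = 2
The new gcd after any change is gcd(2, new_value).
This can be at most 2.
Since 2 > old gcd 1, the gcd CAN increase (e.g., set N[3] = 2).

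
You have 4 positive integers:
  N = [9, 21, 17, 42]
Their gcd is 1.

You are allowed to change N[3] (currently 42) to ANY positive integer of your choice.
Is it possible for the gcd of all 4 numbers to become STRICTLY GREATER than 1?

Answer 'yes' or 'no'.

Answer: no

Derivation:
Current gcd = 1
gcd of all OTHER numbers (without N[3]=42): gcd([9, 21, 17]) = 1
The new gcd after any change is gcd(1, new_value).
This can be at most 1.
Since 1 = old gcd 1, the gcd can only stay the same or decrease.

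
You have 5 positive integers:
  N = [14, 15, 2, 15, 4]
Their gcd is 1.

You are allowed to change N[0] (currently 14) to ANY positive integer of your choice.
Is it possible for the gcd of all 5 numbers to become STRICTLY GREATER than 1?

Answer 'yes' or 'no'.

Current gcd = 1
gcd of all OTHER numbers (without N[0]=14): gcd([15, 2, 15, 4]) = 1
The new gcd after any change is gcd(1, new_value).
This can be at most 1.
Since 1 = old gcd 1, the gcd can only stay the same or decrease.

Answer: no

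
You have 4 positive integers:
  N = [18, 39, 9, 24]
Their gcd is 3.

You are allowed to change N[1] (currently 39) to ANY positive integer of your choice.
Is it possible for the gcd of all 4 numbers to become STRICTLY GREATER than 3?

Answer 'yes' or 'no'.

Current gcd = 3
gcd of all OTHER numbers (without N[1]=39): gcd([18, 9, 24]) = 3
The new gcd after any change is gcd(3, new_value).
This can be at most 3.
Since 3 = old gcd 3, the gcd can only stay the same or decrease.

Answer: no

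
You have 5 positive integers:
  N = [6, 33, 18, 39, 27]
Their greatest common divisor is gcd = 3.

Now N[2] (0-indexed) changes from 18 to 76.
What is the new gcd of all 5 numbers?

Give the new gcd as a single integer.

Answer: 1

Derivation:
Numbers: [6, 33, 18, 39, 27], gcd = 3
Change: index 2, 18 -> 76
gcd of the OTHER numbers (without index 2): gcd([6, 33, 39, 27]) = 3
New gcd = gcd(g_others, new_val) = gcd(3, 76) = 1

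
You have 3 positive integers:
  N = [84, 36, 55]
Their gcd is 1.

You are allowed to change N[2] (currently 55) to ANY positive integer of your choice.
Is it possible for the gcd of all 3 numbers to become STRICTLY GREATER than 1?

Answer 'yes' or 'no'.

Current gcd = 1
gcd of all OTHER numbers (without N[2]=55): gcd([84, 36]) = 12
The new gcd after any change is gcd(12, new_value).
This can be at most 12.
Since 12 > old gcd 1, the gcd CAN increase (e.g., set N[2] = 12).

Answer: yes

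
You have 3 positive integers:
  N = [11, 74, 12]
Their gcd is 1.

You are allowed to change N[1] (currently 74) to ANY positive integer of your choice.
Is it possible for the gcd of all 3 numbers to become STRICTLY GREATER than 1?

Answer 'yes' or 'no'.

Answer: no

Derivation:
Current gcd = 1
gcd of all OTHER numbers (without N[1]=74): gcd([11, 12]) = 1
The new gcd after any change is gcd(1, new_value).
This can be at most 1.
Since 1 = old gcd 1, the gcd can only stay the same or decrease.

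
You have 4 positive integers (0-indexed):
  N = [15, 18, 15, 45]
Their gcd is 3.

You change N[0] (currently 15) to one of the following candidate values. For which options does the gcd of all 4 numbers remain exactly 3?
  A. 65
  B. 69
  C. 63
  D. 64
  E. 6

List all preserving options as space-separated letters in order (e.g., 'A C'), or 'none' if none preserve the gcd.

Answer: B C E

Derivation:
Old gcd = 3; gcd of others (without N[0]) = 3
New gcd for candidate v: gcd(3, v). Preserves old gcd iff gcd(3, v) = 3.
  Option A: v=65, gcd(3,65)=1 -> changes
  Option B: v=69, gcd(3,69)=3 -> preserves
  Option C: v=63, gcd(3,63)=3 -> preserves
  Option D: v=64, gcd(3,64)=1 -> changes
  Option E: v=6, gcd(3,6)=3 -> preserves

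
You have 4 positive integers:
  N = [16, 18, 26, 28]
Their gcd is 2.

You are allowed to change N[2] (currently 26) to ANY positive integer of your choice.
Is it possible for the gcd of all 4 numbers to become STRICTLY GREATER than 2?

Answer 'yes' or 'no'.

Answer: no

Derivation:
Current gcd = 2
gcd of all OTHER numbers (without N[2]=26): gcd([16, 18, 28]) = 2
The new gcd after any change is gcd(2, new_value).
This can be at most 2.
Since 2 = old gcd 2, the gcd can only stay the same or decrease.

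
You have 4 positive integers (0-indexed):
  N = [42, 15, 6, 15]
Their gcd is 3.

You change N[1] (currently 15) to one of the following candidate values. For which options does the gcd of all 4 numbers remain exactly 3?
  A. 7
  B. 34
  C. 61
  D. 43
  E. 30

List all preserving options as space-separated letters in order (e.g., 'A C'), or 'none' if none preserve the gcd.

Answer: E

Derivation:
Old gcd = 3; gcd of others (without N[1]) = 3
New gcd for candidate v: gcd(3, v). Preserves old gcd iff gcd(3, v) = 3.
  Option A: v=7, gcd(3,7)=1 -> changes
  Option B: v=34, gcd(3,34)=1 -> changes
  Option C: v=61, gcd(3,61)=1 -> changes
  Option D: v=43, gcd(3,43)=1 -> changes
  Option E: v=30, gcd(3,30)=3 -> preserves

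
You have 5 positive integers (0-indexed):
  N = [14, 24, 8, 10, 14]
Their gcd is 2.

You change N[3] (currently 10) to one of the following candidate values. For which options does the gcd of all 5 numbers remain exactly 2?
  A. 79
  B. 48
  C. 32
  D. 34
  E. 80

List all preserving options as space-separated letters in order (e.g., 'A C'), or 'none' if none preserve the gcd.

Old gcd = 2; gcd of others (without N[3]) = 2
New gcd for candidate v: gcd(2, v). Preserves old gcd iff gcd(2, v) = 2.
  Option A: v=79, gcd(2,79)=1 -> changes
  Option B: v=48, gcd(2,48)=2 -> preserves
  Option C: v=32, gcd(2,32)=2 -> preserves
  Option D: v=34, gcd(2,34)=2 -> preserves
  Option E: v=80, gcd(2,80)=2 -> preserves

Answer: B C D E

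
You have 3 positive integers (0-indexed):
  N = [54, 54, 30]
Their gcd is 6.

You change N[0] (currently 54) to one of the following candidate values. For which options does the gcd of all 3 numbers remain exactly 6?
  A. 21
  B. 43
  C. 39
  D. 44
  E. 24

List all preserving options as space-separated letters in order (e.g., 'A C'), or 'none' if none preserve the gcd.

Old gcd = 6; gcd of others (without N[0]) = 6
New gcd for candidate v: gcd(6, v). Preserves old gcd iff gcd(6, v) = 6.
  Option A: v=21, gcd(6,21)=3 -> changes
  Option B: v=43, gcd(6,43)=1 -> changes
  Option C: v=39, gcd(6,39)=3 -> changes
  Option D: v=44, gcd(6,44)=2 -> changes
  Option E: v=24, gcd(6,24)=6 -> preserves

Answer: E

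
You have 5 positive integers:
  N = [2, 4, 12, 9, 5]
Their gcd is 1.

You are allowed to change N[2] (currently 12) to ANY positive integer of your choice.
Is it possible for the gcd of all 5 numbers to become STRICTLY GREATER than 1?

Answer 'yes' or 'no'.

Answer: no

Derivation:
Current gcd = 1
gcd of all OTHER numbers (without N[2]=12): gcd([2, 4, 9, 5]) = 1
The new gcd after any change is gcd(1, new_value).
This can be at most 1.
Since 1 = old gcd 1, the gcd can only stay the same or decrease.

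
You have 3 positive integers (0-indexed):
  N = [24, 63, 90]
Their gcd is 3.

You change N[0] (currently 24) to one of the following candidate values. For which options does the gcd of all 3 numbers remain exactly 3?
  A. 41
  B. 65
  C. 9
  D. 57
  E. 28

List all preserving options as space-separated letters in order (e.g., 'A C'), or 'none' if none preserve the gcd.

Old gcd = 3; gcd of others (without N[0]) = 9
New gcd for candidate v: gcd(9, v). Preserves old gcd iff gcd(9, v) = 3.
  Option A: v=41, gcd(9,41)=1 -> changes
  Option B: v=65, gcd(9,65)=1 -> changes
  Option C: v=9, gcd(9,9)=9 -> changes
  Option D: v=57, gcd(9,57)=3 -> preserves
  Option E: v=28, gcd(9,28)=1 -> changes

Answer: D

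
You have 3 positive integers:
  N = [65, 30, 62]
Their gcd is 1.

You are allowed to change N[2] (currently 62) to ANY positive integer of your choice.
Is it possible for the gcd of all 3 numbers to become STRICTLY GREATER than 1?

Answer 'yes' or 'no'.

Current gcd = 1
gcd of all OTHER numbers (without N[2]=62): gcd([65, 30]) = 5
The new gcd after any change is gcd(5, new_value).
This can be at most 5.
Since 5 > old gcd 1, the gcd CAN increase (e.g., set N[2] = 5).

Answer: yes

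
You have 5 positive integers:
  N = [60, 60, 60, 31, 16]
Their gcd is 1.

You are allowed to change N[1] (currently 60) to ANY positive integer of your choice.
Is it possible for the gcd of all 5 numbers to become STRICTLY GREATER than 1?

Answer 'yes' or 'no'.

Current gcd = 1
gcd of all OTHER numbers (without N[1]=60): gcd([60, 60, 31, 16]) = 1
The new gcd after any change is gcd(1, new_value).
This can be at most 1.
Since 1 = old gcd 1, the gcd can only stay the same or decrease.

Answer: no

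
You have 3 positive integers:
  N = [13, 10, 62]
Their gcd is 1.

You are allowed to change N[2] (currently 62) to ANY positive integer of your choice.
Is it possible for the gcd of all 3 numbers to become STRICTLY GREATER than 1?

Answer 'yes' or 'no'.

Current gcd = 1
gcd of all OTHER numbers (without N[2]=62): gcd([13, 10]) = 1
The new gcd after any change is gcd(1, new_value).
This can be at most 1.
Since 1 = old gcd 1, the gcd can only stay the same or decrease.

Answer: no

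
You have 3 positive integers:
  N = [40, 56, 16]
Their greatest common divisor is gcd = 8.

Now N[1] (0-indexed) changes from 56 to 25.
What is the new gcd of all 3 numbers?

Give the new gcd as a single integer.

Answer: 1

Derivation:
Numbers: [40, 56, 16], gcd = 8
Change: index 1, 56 -> 25
gcd of the OTHER numbers (without index 1): gcd([40, 16]) = 8
New gcd = gcd(g_others, new_val) = gcd(8, 25) = 1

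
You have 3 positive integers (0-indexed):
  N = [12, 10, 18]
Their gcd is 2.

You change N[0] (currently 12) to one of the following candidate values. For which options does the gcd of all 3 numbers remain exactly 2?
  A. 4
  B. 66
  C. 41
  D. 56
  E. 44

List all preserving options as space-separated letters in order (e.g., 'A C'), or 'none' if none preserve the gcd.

Answer: A B D E

Derivation:
Old gcd = 2; gcd of others (without N[0]) = 2
New gcd for candidate v: gcd(2, v). Preserves old gcd iff gcd(2, v) = 2.
  Option A: v=4, gcd(2,4)=2 -> preserves
  Option B: v=66, gcd(2,66)=2 -> preserves
  Option C: v=41, gcd(2,41)=1 -> changes
  Option D: v=56, gcd(2,56)=2 -> preserves
  Option E: v=44, gcd(2,44)=2 -> preserves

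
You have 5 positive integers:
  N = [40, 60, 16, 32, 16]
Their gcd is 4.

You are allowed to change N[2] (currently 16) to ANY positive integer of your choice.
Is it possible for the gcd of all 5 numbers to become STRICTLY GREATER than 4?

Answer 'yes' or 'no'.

Answer: no

Derivation:
Current gcd = 4
gcd of all OTHER numbers (without N[2]=16): gcd([40, 60, 32, 16]) = 4
The new gcd after any change is gcd(4, new_value).
This can be at most 4.
Since 4 = old gcd 4, the gcd can only stay the same or decrease.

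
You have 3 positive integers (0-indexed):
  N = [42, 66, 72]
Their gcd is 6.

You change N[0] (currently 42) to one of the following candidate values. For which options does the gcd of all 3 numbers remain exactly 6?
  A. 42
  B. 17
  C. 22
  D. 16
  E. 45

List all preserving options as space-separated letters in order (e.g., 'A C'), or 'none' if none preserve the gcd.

Answer: A

Derivation:
Old gcd = 6; gcd of others (without N[0]) = 6
New gcd for candidate v: gcd(6, v). Preserves old gcd iff gcd(6, v) = 6.
  Option A: v=42, gcd(6,42)=6 -> preserves
  Option B: v=17, gcd(6,17)=1 -> changes
  Option C: v=22, gcd(6,22)=2 -> changes
  Option D: v=16, gcd(6,16)=2 -> changes
  Option E: v=45, gcd(6,45)=3 -> changes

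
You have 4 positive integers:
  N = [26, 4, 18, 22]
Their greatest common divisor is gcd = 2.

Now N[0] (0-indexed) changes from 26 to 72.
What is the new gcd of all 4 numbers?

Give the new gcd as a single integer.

Numbers: [26, 4, 18, 22], gcd = 2
Change: index 0, 26 -> 72
gcd of the OTHER numbers (without index 0): gcd([4, 18, 22]) = 2
New gcd = gcd(g_others, new_val) = gcd(2, 72) = 2

Answer: 2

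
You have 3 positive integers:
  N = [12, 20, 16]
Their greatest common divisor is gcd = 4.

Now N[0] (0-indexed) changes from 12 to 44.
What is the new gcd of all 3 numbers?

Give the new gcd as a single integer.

Answer: 4

Derivation:
Numbers: [12, 20, 16], gcd = 4
Change: index 0, 12 -> 44
gcd of the OTHER numbers (without index 0): gcd([20, 16]) = 4
New gcd = gcd(g_others, new_val) = gcd(4, 44) = 4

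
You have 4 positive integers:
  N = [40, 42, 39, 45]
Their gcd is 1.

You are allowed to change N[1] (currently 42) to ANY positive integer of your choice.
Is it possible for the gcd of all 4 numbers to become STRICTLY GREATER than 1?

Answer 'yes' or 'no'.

Answer: no

Derivation:
Current gcd = 1
gcd of all OTHER numbers (without N[1]=42): gcd([40, 39, 45]) = 1
The new gcd after any change is gcd(1, new_value).
This can be at most 1.
Since 1 = old gcd 1, the gcd can only stay the same or decrease.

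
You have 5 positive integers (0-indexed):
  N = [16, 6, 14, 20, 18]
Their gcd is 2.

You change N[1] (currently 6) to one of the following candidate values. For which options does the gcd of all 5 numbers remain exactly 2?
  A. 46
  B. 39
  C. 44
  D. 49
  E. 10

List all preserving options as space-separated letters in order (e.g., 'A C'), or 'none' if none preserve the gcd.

Answer: A C E

Derivation:
Old gcd = 2; gcd of others (without N[1]) = 2
New gcd for candidate v: gcd(2, v). Preserves old gcd iff gcd(2, v) = 2.
  Option A: v=46, gcd(2,46)=2 -> preserves
  Option B: v=39, gcd(2,39)=1 -> changes
  Option C: v=44, gcd(2,44)=2 -> preserves
  Option D: v=49, gcd(2,49)=1 -> changes
  Option E: v=10, gcd(2,10)=2 -> preserves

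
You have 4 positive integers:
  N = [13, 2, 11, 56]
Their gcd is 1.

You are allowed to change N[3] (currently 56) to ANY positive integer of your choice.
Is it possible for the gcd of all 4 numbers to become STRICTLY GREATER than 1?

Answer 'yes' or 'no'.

Current gcd = 1
gcd of all OTHER numbers (without N[3]=56): gcd([13, 2, 11]) = 1
The new gcd after any change is gcd(1, new_value).
This can be at most 1.
Since 1 = old gcd 1, the gcd can only stay the same or decrease.

Answer: no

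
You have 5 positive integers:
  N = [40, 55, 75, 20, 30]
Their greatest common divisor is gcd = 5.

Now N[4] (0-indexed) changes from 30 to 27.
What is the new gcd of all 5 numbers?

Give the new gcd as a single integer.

Numbers: [40, 55, 75, 20, 30], gcd = 5
Change: index 4, 30 -> 27
gcd of the OTHER numbers (without index 4): gcd([40, 55, 75, 20]) = 5
New gcd = gcd(g_others, new_val) = gcd(5, 27) = 1

Answer: 1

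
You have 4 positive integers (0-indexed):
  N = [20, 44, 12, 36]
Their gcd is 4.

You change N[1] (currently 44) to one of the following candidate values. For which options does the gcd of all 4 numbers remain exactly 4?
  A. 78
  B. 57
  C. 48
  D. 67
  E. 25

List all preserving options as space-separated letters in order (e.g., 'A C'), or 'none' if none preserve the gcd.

Old gcd = 4; gcd of others (without N[1]) = 4
New gcd for candidate v: gcd(4, v). Preserves old gcd iff gcd(4, v) = 4.
  Option A: v=78, gcd(4,78)=2 -> changes
  Option B: v=57, gcd(4,57)=1 -> changes
  Option C: v=48, gcd(4,48)=4 -> preserves
  Option D: v=67, gcd(4,67)=1 -> changes
  Option E: v=25, gcd(4,25)=1 -> changes

Answer: C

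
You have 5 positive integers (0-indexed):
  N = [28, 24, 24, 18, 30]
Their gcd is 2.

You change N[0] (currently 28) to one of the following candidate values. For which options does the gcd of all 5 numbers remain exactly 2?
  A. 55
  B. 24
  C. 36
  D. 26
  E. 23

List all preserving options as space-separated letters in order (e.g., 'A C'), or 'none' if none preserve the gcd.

Old gcd = 2; gcd of others (without N[0]) = 6
New gcd for candidate v: gcd(6, v). Preserves old gcd iff gcd(6, v) = 2.
  Option A: v=55, gcd(6,55)=1 -> changes
  Option B: v=24, gcd(6,24)=6 -> changes
  Option C: v=36, gcd(6,36)=6 -> changes
  Option D: v=26, gcd(6,26)=2 -> preserves
  Option E: v=23, gcd(6,23)=1 -> changes

Answer: D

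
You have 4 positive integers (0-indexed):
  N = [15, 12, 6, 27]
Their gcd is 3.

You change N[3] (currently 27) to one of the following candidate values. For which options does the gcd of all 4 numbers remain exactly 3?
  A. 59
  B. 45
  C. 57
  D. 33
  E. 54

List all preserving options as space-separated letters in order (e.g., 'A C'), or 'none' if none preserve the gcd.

Old gcd = 3; gcd of others (without N[3]) = 3
New gcd for candidate v: gcd(3, v). Preserves old gcd iff gcd(3, v) = 3.
  Option A: v=59, gcd(3,59)=1 -> changes
  Option B: v=45, gcd(3,45)=3 -> preserves
  Option C: v=57, gcd(3,57)=3 -> preserves
  Option D: v=33, gcd(3,33)=3 -> preserves
  Option E: v=54, gcd(3,54)=3 -> preserves

Answer: B C D E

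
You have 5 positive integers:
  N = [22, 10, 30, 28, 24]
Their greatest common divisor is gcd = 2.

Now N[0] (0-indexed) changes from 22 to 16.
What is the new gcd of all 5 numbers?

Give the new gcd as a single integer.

Numbers: [22, 10, 30, 28, 24], gcd = 2
Change: index 0, 22 -> 16
gcd of the OTHER numbers (without index 0): gcd([10, 30, 28, 24]) = 2
New gcd = gcd(g_others, new_val) = gcd(2, 16) = 2

Answer: 2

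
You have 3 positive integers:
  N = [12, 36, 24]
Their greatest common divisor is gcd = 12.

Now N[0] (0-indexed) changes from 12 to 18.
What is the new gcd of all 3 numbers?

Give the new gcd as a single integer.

Numbers: [12, 36, 24], gcd = 12
Change: index 0, 12 -> 18
gcd of the OTHER numbers (without index 0): gcd([36, 24]) = 12
New gcd = gcd(g_others, new_val) = gcd(12, 18) = 6

Answer: 6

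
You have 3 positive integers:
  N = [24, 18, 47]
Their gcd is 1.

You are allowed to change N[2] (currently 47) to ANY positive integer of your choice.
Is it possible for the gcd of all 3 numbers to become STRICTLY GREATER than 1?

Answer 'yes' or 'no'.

Answer: yes

Derivation:
Current gcd = 1
gcd of all OTHER numbers (without N[2]=47): gcd([24, 18]) = 6
The new gcd after any change is gcd(6, new_value).
This can be at most 6.
Since 6 > old gcd 1, the gcd CAN increase (e.g., set N[2] = 6).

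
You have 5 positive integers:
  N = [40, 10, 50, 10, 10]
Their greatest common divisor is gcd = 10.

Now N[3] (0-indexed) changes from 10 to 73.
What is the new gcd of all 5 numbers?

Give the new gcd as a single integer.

Answer: 1

Derivation:
Numbers: [40, 10, 50, 10, 10], gcd = 10
Change: index 3, 10 -> 73
gcd of the OTHER numbers (without index 3): gcd([40, 10, 50, 10]) = 10
New gcd = gcd(g_others, new_val) = gcd(10, 73) = 1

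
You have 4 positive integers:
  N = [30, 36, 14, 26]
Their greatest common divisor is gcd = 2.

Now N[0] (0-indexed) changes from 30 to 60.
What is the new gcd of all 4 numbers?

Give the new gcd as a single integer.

Numbers: [30, 36, 14, 26], gcd = 2
Change: index 0, 30 -> 60
gcd of the OTHER numbers (without index 0): gcd([36, 14, 26]) = 2
New gcd = gcd(g_others, new_val) = gcd(2, 60) = 2

Answer: 2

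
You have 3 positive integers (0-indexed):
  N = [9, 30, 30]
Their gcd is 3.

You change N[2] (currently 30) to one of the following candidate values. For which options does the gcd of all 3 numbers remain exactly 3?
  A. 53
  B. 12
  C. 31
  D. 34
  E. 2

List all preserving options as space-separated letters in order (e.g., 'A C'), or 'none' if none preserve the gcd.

Answer: B

Derivation:
Old gcd = 3; gcd of others (without N[2]) = 3
New gcd for candidate v: gcd(3, v). Preserves old gcd iff gcd(3, v) = 3.
  Option A: v=53, gcd(3,53)=1 -> changes
  Option B: v=12, gcd(3,12)=3 -> preserves
  Option C: v=31, gcd(3,31)=1 -> changes
  Option D: v=34, gcd(3,34)=1 -> changes
  Option E: v=2, gcd(3,2)=1 -> changes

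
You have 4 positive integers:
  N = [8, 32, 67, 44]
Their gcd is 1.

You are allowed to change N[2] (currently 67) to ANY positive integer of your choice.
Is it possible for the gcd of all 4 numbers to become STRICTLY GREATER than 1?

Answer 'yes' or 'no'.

Answer: yes

Derivation:
Current gcd = 1
gcd of all OTHER numbers (without N[2]=67): gcd([8, 32, 44]) = 4
The new gcd after any change is gcd(4, new_value).
This can be at most 4.
Since 4 > old gcd 1, the gcd CAN increase (e.g., set N[2] = 4).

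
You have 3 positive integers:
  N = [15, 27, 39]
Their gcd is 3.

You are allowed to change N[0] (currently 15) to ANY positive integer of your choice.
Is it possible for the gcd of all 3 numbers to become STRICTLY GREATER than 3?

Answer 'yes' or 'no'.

Current gcd = 3
gcd of all OTHER numbers (without N[0]=15): gcd([27, 39]) = 3
The new gcd after any change is gcd(3, new_value).
This can be at most 3.
Since 3 = old gcd 3, the gcd can only stay the same or decrease.

Answer: no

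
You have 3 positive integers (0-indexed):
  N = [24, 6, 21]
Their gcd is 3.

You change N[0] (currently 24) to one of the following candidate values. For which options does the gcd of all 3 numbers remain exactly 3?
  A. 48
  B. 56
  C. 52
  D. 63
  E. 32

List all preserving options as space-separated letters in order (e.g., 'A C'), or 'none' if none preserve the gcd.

Old gcd = 3; gcd of others (without N[0]) = 3
New gcd for candidate v: gcd(3, v). Preserves old gcd iff gcd(3, v) = 3.
  Option A: v=48, gcd(3,48)=3 -> preserves
  Option B: v=56, gcd(3,56)=1 -> changes
  Option C: v=52, gcd(3,52)=1 -> changes
  Option D: v=63, gcd(3,63)=3 -> preserves
  Option E: v=32, gcd(3,32)=1 -> changes

Answer: A D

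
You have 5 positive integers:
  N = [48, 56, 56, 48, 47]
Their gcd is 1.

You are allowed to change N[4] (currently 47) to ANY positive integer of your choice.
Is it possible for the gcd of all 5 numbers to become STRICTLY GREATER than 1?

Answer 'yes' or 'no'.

Current gcd = 1
gcd of all OTHER numbers (without N[4]=47): gcd([48, 56, 56, 48]) = 8
The new gcd after any change is gcd(8, new_value).
This can be at most 8.
Since 8 > old gcd 1, the gcd CAN increase (e.g., set N[4] = 8).

Answer: yes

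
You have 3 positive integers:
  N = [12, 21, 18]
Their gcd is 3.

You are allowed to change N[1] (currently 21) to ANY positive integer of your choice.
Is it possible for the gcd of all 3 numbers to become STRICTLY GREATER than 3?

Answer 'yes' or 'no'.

Current gcd = 3
gcd of all OTHER numbers (without N[1]=21): gcd([12, 18]) = 6
The new gcd after any change is gcd(6, new_value).
This can be at most 6.
Since 6 > old gcd 3, the gcd CAN increase (e.g., set N[1] = 6).

Answer: yes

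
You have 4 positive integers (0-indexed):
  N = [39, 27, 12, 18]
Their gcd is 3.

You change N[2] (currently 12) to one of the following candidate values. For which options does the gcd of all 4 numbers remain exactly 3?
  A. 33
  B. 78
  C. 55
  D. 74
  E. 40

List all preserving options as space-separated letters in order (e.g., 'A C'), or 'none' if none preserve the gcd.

Old gcd = 3; gcd of others (without N[2]) = 3
New gcd for candidate v: gcd(3, v). Preserves old gcd iff gcd(3, v) = 3.
  Option A: v=33, gcd(3,33)=3 -> preserves
  Option B: v=78, gcd(3,78)=3 -> preserves
  Option C: v=55, gcd(3,55)=1 -> changes
  Option D: v=74, gcd(3,74)=1 -> changes
  Option E: v=40, gcd(3,40)=1 -> changes

Answer: A B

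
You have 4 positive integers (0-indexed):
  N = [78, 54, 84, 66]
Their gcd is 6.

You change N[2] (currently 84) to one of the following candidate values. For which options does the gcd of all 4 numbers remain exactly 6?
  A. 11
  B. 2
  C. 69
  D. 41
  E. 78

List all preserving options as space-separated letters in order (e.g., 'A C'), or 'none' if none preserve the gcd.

Answer: E

Derivation:
Old gcd = 6; gcd of others (without N[2]) = 6
New gcd for candidate v: gcd(6, v). Preserves old gcd iff gcd(6, v) = 6.
  Option A: v=11, gcd(6,11)=1 -> changes
  Option B: v=2, gcd(6,2)=2 -> changes
  Option C: v=69, gcd(6,69)=3 -> changes
  Option D: v=41, gcd(6,41)=1 -> changes
  Option E: v=78, gcd(6,78)=6 -> preserves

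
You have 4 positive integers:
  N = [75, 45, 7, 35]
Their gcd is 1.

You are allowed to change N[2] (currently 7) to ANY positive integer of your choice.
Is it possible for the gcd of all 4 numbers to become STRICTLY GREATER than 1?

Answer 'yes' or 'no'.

Answer: yes

Derivation:
Current gcd = 1
gcd of all OTHER numbers (without N[2]=7): gcd([75, 45, 35]) = 5
The new gcd after any change is gcd(5, new_value).
This can be at most 5.
Since 5 > old gcd 1, the gcd CAN increase (e.g., set N[2] = 5).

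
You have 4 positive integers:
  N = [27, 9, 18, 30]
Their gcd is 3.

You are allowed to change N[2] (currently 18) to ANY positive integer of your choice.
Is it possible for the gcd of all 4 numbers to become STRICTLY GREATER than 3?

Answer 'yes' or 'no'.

Current gcd = 3
gcd of all OTHER numbers (without N[2]=18): gcd([27, 9, 30]) = 3
The new gcd after any change is gcd(3, new_value).
This can be at most 3.
Since 3 = old gcd 3, the gcd can only stay the same or decrease.

Answer: no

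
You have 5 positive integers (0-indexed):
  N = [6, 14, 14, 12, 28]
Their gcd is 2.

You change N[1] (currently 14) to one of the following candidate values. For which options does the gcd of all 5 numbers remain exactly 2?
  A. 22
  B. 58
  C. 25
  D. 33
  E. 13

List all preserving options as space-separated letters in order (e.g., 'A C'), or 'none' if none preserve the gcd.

Old gcd = 2; gcd of others (without N[1]) = 2
New gcd for candidate v: gcd(2, v). Preserves old gcd iff gcd(2, v) = 2.
  Option A: v=22, gcd(2,22)=2 -> preserves
  Option B: v=58, gcd(2,58)=2 -> preserves
  Option C: v=25, gcd(2,25)=1 -> changes
  Option D: v=33, gcd(2,33)=1 -> changes
  Option E: v=13, gcd(2,13)=1 -> changes

Answer: A B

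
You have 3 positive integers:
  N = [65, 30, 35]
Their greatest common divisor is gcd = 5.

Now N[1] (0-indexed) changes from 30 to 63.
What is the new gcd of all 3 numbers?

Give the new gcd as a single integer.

Answer: 1

Derivation:
Numbers: [65, 30, 35], gcd = 5
Change: index 1, 30 -> 63
gcd of the OTHER numbers (without index 1): gcd([65, 35]) = 5
New gcd = gcd(g_others, new_val) = gcd(5, 63) = 1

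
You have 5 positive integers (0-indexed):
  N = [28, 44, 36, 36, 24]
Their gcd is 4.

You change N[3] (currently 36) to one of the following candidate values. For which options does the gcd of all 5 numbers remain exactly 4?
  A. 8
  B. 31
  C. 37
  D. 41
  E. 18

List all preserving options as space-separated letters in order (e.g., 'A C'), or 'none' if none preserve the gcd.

Old gcd = 4; gcd of others (without N[3]) = 4
New gcd for candidate v: gcd(4, v). Preserves old gcd iff gcd(4, v) = 4.
  Option A: v=8, gcd(4,8)=4 -> preserves
  Option B: v=31, gcd(4,31)=1 -> changes
  Option C: v=37, gcd(4,37)=1 -> changes
  Option D: v=41, gcd(4,41)=1 -> changes
  Option E: v=18, gcd(4,18)=2 -> changes

Answer: A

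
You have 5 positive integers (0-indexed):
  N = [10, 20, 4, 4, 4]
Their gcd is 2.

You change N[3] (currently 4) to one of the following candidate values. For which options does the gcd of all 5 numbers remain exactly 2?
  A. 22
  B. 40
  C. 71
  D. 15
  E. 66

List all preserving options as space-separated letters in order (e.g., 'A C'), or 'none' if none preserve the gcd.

Old gcd = 2; gcd of others (without N[3]) = 2
New gcd for candidate v: gcd(2, v). Preserves old gcd iff gcd(2, v) = 2.
  Option A: v=22, gcd(2,22)=2 -> preserves
  Option B: v=40, gcd(2,40)=2 -> preserves
  Option C: v=71, gcd(2,71)=1 -> changes
  Option D: v=15, gcd(2,15)=1 -> changes
  Option E: v=66, gcd(2,66)=2 -> preserves

Answer: A B E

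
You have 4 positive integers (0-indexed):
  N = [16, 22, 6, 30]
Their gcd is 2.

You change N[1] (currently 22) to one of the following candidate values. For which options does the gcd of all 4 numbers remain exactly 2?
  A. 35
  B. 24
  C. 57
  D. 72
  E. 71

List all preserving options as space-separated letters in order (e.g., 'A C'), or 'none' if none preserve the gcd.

Answer: B D

Derivation:
Old gcd = 2; gcd of others (without N[1]) = 2
New gcd for candidate v: gcd(2, v). Preserves old gcd iff gcd(2, v) = 2.
  Option A: v=35, gcd(2,35)=1 -> changes
  Option B: v=24, gcd(2,24)=2 -> preserves
  Option C: v=57, gcd(2,57)=1 -> changes
  Option D: v=72, gcd(2,72)=2 -> preserves
  Option E: v=71, gcd(2,71)=1 -> changes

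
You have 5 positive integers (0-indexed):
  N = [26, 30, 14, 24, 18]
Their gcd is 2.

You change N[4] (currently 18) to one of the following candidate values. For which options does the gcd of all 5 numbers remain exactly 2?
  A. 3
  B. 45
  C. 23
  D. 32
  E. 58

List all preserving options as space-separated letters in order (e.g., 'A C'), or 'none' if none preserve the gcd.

Old gcd = 2; gcd of others (without N[4]) = 2
New gcd for candidate v: gcd(2, v). Preserves old gcd iff gcd(2, v) = 2.
  Option A: v=3, gcd(2,3)=1 -> changes
  Option B: v=45, gcd(2,45)=1 -> changes
  Option C: v=23, gcd(2,23)=1 -> changes
  Option D: v=32, gcd(2,32)=2 -> preserves
  Option E: v=58, gcd(2,58)=2 -> preserves

Answer: D E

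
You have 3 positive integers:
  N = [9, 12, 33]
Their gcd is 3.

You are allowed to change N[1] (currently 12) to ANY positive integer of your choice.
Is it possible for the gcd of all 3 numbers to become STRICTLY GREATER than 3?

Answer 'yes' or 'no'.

Answer: no

Derivation:
Current gcd = 3
gcd of all OTHER numbers (without N[1]=12): gcd([9, 33]) = 3
The new gcd after any change is gcd(3, new_value).
This can be at most 3.
Since 3 = old gcd 3, the gcd can only stay the same or decrease.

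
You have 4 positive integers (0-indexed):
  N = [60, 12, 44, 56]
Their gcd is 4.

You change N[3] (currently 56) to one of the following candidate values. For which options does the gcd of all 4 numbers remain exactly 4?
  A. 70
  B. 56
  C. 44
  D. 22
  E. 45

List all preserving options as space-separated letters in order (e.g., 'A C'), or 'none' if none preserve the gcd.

Old gcd = 4; gcd of others (without N[3]) = 4
New gcd for candidate v: gcd(4, v). Preserves old gcd iff gcd(4, v) = 4.
  Option A: v=70, gcd(4,70)=2 -> changes
  Option B: v=56, gcd(4,56)=4 -> preserves
  Option C: v=44, gcd(4,44)=4 -> preserves
  Option D: v=22, gcd(4,22)=2 -> changes
  Option E: v=45, gcd(4,45)=1 -> changes

Answer: B C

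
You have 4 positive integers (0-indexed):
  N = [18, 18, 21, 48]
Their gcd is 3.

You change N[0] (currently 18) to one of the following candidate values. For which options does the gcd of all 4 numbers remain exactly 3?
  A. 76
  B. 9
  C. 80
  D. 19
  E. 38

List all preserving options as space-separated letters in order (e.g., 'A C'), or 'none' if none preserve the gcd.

Answer: B

Derivation:
Old gcd = 3; gcd of others (without N[0]) = 3
New gcd for candidate v: gcd(3, v). Preserves old gcd iff gcd(3, v) = 3.
  Option A: v=76, gcd(3,76)=1 -> changes
  Option B: v=9, gcd(3,9)=3 -> preserves
  Option C: v=80, gcd(3,80)=1 -> changes
  Option D: v=19, gcd(3,19)=1 -> changes
  Option E: v=38, gcd(3,38)=1 -> changes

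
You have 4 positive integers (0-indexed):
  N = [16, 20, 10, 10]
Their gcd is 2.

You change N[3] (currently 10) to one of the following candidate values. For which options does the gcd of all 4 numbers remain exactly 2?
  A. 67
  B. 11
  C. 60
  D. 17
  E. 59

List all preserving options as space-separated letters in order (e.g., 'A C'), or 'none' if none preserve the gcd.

Old gcd = 2; gcd of others (without N[3]) = 2
New gcd for candidate v: gcd(2, v). Preserves old gcd iff gcd(2, v) = 2.
  Option A: v=67, gcd(2,67)=1 -> changes
  Option B: v=11, gcd(2,11)=1 -> changes
  Option C: v=60, gcd(2,60)=2 -> preserves
  Option D: v=17, gcd(2,17)=1 -> changes
  Option E: v=59, gcd(2,59)=1 -> changes

Answer: C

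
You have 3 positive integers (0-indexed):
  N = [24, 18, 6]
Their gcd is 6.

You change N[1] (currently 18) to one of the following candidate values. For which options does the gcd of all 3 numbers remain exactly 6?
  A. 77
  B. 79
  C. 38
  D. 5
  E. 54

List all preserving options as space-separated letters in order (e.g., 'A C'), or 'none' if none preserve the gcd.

Old gcd = 6; gcd of others (without N[1]) = 6
New gcd for candidate v: gcd(6, v). Preserves old gcd iff gcd(6, v) = 6.
  Option A: v=77, gcd(6,77)=1 -> changes
  Option B: v=79, gcd(6,79)=1 -> changes
  Option C: v=38, gcd(6,38)=2 -> changes
  Option D: v=5, gcd(6,5)=1 -> changes
  Option E: v=54, gcd(6,54)=6 -> preserves

Answer: E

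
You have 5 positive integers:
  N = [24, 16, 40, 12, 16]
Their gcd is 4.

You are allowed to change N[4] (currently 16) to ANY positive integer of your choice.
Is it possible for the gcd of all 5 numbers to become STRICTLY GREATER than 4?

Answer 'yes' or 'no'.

Current gcd = 4
gcd of all OTHER numbers (without N[4]=16): gcd([24, 16, 40, 12]) = 4
The new gcd after any change is gcd(4, new_value).
This can be at most 4.
Since 4 = old gcd 4, the gcd can only stay the same or decrease.

Answer: no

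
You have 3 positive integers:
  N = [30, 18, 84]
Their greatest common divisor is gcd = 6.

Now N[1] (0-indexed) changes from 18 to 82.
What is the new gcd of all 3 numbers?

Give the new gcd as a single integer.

Numbers: [30, 18, 84], gcd = 6
Change: index 1, 18 -> 82
gcd of the OTHER numbers (without index 1): gcd([30, 84]) = 6
New gcd = gcd(g_others, new_val) = gcd(6, 82) = 2

Answer: 2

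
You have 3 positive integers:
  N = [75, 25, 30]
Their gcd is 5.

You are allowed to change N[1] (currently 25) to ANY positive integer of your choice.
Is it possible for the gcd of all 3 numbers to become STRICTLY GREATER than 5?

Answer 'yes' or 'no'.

Current gcd = 5
gcd of all OTHER numbers (without N[1]=25): gcd([75, 30]) = 15
The new gcd after any change is gcd(15, new_value).
This can be at most 15.
Since 15 > old gcd 5, the gcd CAN increase (e.g., set N[1] = 15).

Answer: yes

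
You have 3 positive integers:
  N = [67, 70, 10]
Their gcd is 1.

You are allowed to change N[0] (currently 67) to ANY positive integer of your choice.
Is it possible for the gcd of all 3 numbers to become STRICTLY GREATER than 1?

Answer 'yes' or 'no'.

Current gcd = 1
gcd of all OTHER numbers (without N[0]=67): gcd([70, 10]) = 10
The new gcd after any change is gcd(10, new_value).
This can be at most 10.
Since 10 > old gcd 1, the gcd CAN increase (e.g., set N[0] = 10).

Answer: yes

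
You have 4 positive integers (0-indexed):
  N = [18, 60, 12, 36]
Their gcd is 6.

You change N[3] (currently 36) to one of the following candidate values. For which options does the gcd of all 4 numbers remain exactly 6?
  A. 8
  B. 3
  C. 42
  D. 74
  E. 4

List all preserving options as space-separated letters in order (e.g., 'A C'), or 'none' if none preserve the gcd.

Old gcd = 6; gcd of others (without N[3]) = 6
New gcd for candidate v: gcd(6, v). Preserves old gcd iff gcd(6, v) = 6.
  Option A: v=8, gcd(6,8)=2 -> changes
  Option B: v=3, gcd(6,3)=3 -> changes
  Option C: v=42, gcd(6,42)=6 -> preserves
  Option D: v=74, gcd(6,74)=2 -> changes
  Option E: v=4, gcd(6,4)=2 -> changes

Answer: C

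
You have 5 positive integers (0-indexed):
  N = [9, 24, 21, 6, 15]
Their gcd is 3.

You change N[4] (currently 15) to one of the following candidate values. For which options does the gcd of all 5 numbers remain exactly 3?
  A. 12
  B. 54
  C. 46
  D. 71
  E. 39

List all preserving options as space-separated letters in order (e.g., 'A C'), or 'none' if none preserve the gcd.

Old gcd = 3; gcd of others (without N[4]) = 3
New gcd for candidate v: gcd(3, v). Preserves old gcd iff gcd(3, v) = 3.
  Option A: v=12, gcd(3,12)=3 -> preserves
  Option B: v=54, gcd(3,54)=3 -> preserves
  Option C: v=46, gcd(3,46)=1 -> changes
  Option D: v=71, gcd(3,71)=1 -> changes
  Option E: v=39, gcd(3,39)=3 -> preserves

Answer: A B E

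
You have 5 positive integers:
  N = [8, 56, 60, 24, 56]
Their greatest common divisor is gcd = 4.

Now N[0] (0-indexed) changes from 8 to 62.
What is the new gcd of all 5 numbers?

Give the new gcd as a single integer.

Numbers: [8, 56, 60, 24, 56], gcd = 4
Change: index 0, 8 -> 62
gcd of the OTHER numbers (without index 0): gcd([56, 60, 24, 56]) = 4
New gcd = gcd(g_others, new_val) = gcd(4, 62) = 2

Answer: 2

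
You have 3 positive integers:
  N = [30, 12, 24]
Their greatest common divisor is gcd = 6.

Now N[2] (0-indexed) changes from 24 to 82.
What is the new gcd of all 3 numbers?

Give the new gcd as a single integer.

Numbers: [30, 12, 24], gcd = 6
Change: index 2, 24 -> 82
gcd of the OTHER numbers (without index 2): gcd([30, 12]) = 6
New gcd = gcd(g_others, new_val) = gcd(6, 82) = 2

Answer: 2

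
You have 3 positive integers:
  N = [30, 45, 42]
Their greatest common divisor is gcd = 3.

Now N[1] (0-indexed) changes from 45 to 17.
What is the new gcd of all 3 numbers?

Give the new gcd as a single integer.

Numbers: [30, 45, 42], gcd = 3
Change: index 1, 45 -> 17
gcd of the OTHER numbers (without index 1): gcd([30, 42]) = 6
New gcd = gcd(g_others, new_val) = gcd(6, 17) = 1

Answer: 1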